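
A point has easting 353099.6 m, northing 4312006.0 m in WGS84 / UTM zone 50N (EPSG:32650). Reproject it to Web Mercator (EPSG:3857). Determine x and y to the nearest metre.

Unproject from UTM 50N (λ₀ = 117°) → φ = 38.94469968°, λ = 115.30490018°.
Web Mercator (R = 6378137 m): x = 12835682.774 m, y = 4713753.370 m.

x 12835683 m, y 4713753 m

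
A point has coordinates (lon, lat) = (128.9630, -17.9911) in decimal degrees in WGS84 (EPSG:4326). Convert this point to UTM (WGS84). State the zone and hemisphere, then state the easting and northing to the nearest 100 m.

Longitude 128.9630° lies in the 6° band [126°, 132°), giving zone 52; latitude is south of the equator, so 52S.
Zone 52 central meridian λ₀ = 6×52 − 183 = 129°; Δλ = -0.0370°.
Transverse Mercator on WGS84 with k₀ = 0.9996 gives E = 496082.886 m, N = 8010798.728 m.

Zone 52S: E 496100 m, N 8010800 m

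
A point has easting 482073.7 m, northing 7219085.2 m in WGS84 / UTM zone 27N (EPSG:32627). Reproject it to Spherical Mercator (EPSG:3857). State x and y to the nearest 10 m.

Unproject from UTM 27N (λ₀ = -21°) → φ = 65.09490003°, λ = -21.38149933°.
Web Mercator (R = 6378137 m): x = -2380177.618 m, y = 9633413.103 m.

x -2380180 m, y 9633410 m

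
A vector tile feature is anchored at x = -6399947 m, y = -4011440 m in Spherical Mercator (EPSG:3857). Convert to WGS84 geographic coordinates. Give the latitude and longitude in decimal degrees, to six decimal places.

lat -33.870600°, lon -57.491702°

R = 6378137 m. λ = x/R = -57.49170208°.
φ = 2·arctan(exp(y/R)) − 90° = 2·arctan(0.53316) − 90° = -33.87060020°.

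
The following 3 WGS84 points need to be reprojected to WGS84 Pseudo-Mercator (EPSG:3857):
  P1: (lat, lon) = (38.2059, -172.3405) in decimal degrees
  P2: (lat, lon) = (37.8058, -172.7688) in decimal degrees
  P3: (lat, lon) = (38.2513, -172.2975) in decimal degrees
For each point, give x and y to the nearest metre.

P1: x -19184857 m, y 4608554 m; P2: x -19232535 m, y 4552028 m; P3: x -19180070 m, y 4614987 m

Web Mercator: x = R·λ, y = R·ln tan(π/4+φ/2), R = 6378137 m.
P1 (38.2059°, -172.3405°) → (-19184856.703, 4608553.549) m.
P2 (37.8058°, -172.7688°) → (-19232534.841, 4552028.074) m.
P3 (38.2513°, -172.2975°) → (-19180069.965, 4614987.153) m.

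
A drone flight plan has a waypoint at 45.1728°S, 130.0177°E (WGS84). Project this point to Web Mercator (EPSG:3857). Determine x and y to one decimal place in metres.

x 14473504.2 m, y -5648766.5 m

Web Mercator is spherical with R = a = 6378137 m.
x = R·λ = 6378137 × 2.269236951 = 14473504.158 m.
y = R·ln tan(π/4 + φ/2) = 6378137 × -0.885645206 = -5648766.456 m.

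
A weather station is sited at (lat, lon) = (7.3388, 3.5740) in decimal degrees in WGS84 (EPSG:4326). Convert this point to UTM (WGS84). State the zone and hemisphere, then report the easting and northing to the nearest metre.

Longitude 3.5740° lies in the 6° band [0°, 6°), giving zone 31; latitude is north of the equator, so 31N.
Zone 31 central meridian λ₀ = 6×31 − 183 = 3°; Δλ = +0.5740°.
Transverse Mercator on WGS84 with k₀ = 0.9996 gives E = 563353.094 m, N = 811242.841 m.

Zone 31N: E 563353 m, N 811243 m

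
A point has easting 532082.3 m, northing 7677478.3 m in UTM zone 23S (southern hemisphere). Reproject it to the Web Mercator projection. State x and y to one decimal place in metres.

Unproject from UTM 23S (λ₀ = -45°) → φ = -21.00309999°, λ = -44.69129979°.
Web Mercator (R = 6378137 m): x = -4975012.736 m, y = -2392248.232 m.

x -4975012.7 m, y -2392248.2 m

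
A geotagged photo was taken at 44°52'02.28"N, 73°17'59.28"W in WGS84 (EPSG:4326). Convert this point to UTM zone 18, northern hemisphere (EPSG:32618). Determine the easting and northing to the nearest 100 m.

Zone 18 central meridian λ₀ = 6×18 − 183 = -75°; Δλ = +1.7002°.
Transverse Mercator on WGS84 with k₀ = 0.9996 gives E = 634310.840 m, N = 4969615.330 m.

E 634300 m, N 4969600 m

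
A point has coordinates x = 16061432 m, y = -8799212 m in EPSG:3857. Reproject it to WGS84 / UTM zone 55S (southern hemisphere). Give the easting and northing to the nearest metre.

E 356501 m, N 3151094 m

Web Mercator inverse (R = 6378137 m) → φ = -61.74620122°, λ = 144.28229850°.
UTM 55S forward: E = 356501.176 m, N = 3151094.139 m.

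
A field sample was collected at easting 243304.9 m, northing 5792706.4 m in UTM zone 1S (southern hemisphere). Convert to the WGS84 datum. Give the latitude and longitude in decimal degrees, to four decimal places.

lat -37.9770°, lon -179.9225°

Zone 1S: λ₀ = -177°, k₀ = 0.9996, false easting 500000 m, false northing 10000000 m.
Meridian distance M = (N − FN)/k₀ = -4208977.2 m.
Inverse transverse Mercator on WGS84 gives φ = -37.97700040°, λ = -179.92250027°.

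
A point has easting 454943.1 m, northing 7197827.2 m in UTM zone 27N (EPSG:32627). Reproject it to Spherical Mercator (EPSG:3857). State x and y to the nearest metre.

x -2443685 m, y 9582500 m

Unproject from UTM 27N (λ₀ = -21°) → φ = 64.90160036°, λ = -21.95200025°.
Web Mercator (R = 6378137 m): x = -2443685.489 m, y = 9582500.216 m.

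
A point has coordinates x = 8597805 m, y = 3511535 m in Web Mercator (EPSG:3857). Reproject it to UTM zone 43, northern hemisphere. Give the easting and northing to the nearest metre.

E 715492 m, N 3327773 m

Web Mercator inverse (R = 6378137 m) → φ = 30.06210218°, λ = 77.23539641°.
UTM 43N forward: E = 715491.878 m, N = 3327773.284 m.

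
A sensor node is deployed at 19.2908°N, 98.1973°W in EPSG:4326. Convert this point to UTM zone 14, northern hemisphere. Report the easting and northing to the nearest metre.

Zone 14 central meridian λ₀ = 6×14 − 183 = -99°; Δλ = +0.8027°.
Transverse Mercator on WGS84 with k₀ = 0.9996 gives E = 584338.416 m, N = 2133199.518 m.

E 584338 m, N 2133200 m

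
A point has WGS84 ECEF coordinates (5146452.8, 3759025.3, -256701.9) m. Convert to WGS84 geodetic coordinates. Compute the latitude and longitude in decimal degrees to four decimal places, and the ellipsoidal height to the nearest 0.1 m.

lat -2.3221°, lon 36.1448°, h 153.3 m

λ = atan2(Y, X) = 36.14480007°; p = √(X²+Y²) = 6373087.8 m.
Bowring's method on WGS84 (a = 6378137 m, b = 6356752.314 m) gives φ = -2.32210033°, h = 153.334 m.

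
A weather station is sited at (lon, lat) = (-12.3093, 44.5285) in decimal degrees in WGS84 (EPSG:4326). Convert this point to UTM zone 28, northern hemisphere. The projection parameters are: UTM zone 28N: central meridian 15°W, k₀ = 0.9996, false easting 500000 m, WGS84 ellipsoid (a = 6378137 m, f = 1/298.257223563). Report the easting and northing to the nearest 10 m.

Zone 28 central meridian λ₀ = 6×28 − 183 = -15°; Δλ = +2.6907°.
Transverse Mercator on WGS84 with k₀ = 0.9996 gives E = 713801.772 m, N = 4934096.720 m.

E 713800 m, N 4934100 m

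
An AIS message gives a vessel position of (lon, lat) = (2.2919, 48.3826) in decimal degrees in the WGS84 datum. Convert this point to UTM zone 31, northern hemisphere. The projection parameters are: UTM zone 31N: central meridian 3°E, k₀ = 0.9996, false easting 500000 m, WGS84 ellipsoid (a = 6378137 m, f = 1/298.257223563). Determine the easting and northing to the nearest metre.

Zone 31 central meridian λ₀ = 6×31 − 183 = 3°; Δλ = -0.7081°.
Transverse Mercator on WGS84 with k₀ = 0.9996 gives E = 447570.820 m, N = 5359068.258 m.

E 447571 m, N 5359068 m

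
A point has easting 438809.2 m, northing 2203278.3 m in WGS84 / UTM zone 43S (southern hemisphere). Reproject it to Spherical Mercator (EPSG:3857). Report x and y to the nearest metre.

Unproject from UTM 43S (λ₀ = 75°) → φ = -70.26930015°, λ = 73.37579907°.
Web Mercator (R = 6378137 m): x = 8168156.590 m, y = -11156937.701 m.

x 8168157 m, y -11156938 m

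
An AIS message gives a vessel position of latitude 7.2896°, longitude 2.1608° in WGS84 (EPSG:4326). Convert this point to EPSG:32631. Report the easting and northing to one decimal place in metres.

Zone 31 central meridian λ₀ = 6×31 − 183 = 3°; Δλ = -0.8392°.
Transverse Mercator on WGS84 with k₀ = 0.9996 gives E = 407364.592 m, N = 805849.425 m.

E 407364.6 m, N 805849.4 m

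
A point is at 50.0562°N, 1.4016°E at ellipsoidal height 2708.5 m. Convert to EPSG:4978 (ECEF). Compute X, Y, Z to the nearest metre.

WGS84: a = 6378137 m, e² = 0.006694380; N(φ) = a/√(1−e²sin²φ) = 6390722.785 m.
X = (N+h)·cosφ·cosλ = 4103584.322 m; Y = (N+h)·cosφ·sinλ = 100404.103 m; Z = (N(1−e²)+h)·sinφ = 4868881.359 m.

X 4103584 m, Y 100404 m, Z 4868881 m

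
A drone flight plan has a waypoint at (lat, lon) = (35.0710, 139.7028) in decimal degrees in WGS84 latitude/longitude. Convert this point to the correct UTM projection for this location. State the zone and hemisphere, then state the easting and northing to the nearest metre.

Longitude 139.7028° lies in the 6° band [138°, 144°), giving zone 54; latitude is north of the equator, so 54N.
Zone 54 central meridian λ₀ = 6×54 − 183 = 141°; Δλ = -1.2972°.
Transverse Mercator on WGS84 with k₀ = 0.9996 gives E = 381727.230 m, N = 3881686.122 m.

Zone 54N: E 381727 m, N 3881686 m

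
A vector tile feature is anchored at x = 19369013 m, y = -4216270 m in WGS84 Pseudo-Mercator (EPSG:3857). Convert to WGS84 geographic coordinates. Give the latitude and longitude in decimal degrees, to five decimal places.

R = 6378137 m. λ = x/R = 173.99480416°.
φ = 2·arctan(exp(y/R)) − 90° = 2·arctan(0.51631) − 90° = -35.38459738°.

lat -35.38460°, lon 173.99480°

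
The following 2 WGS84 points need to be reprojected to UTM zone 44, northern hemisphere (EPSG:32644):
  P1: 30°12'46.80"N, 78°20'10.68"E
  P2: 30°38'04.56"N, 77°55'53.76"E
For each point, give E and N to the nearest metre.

UTM zone 44N: λ₀ = 81°, k₀ = 0.9996.
P1 (30.2130°, 78.3363°) → (243596.790, 3345388.459) m.
P2 (30.6346°, 77.9316°) → (205892.884, 3393122.912) m.

P1: E 243597 m, N 3345388 m; P2: E 205893 m, N 3393123 m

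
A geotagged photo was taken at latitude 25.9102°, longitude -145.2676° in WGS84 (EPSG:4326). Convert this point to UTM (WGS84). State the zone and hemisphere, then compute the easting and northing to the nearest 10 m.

Zone 6N: E 673520 m, N 2866890 m

Longitude -145.2676° lies in the 6° band [-150°, -144°), giving zone 6; latitude is north of the equator, so 6N.
Zone 6 central meridian λ₀ = 6×6 − 183 = -147°; Δλ = +1.7324°.
Transverse Mercator on WGS84 with k₀ = 0.9996 gives E = 673522.612 m, N = 2866885.642 m.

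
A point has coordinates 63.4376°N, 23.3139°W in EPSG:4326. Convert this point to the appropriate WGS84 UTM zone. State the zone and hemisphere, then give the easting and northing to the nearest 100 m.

Zone 27N: E 384600 m, N 7036400 m

Longitude -23.3139° lies in the 6° band [-24°, -18°), giving zone 27; latitude is north of the equator, so 27N.
Zone 27 central meridian λ₀ = 6×27 − 183 = -21°; Δλ = -2.3139°.
Transverse Mercator on WGS84 with k₀ = 0.9996 gives E = 384571.746 m, N = 7036432.014 m.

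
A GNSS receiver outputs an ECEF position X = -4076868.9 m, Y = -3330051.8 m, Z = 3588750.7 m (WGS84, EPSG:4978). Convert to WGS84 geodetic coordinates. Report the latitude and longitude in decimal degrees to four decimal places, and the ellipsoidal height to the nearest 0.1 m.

lat 34.4635°, lon -140.7575°, h -359.9 m

λ = atan2(Y, X) = -140.75749997°; p = √(X²+Y²) = 5264038.9 m.
Bowring's method on WGS84 (a = 6378137 m, b = 6356752.314 m) gives φ = 34.46350044°, h = -359.926 m.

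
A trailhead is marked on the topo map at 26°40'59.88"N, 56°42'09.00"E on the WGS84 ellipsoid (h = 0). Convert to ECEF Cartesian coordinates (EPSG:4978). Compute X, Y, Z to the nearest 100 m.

X 3130700 m, Y 4766500 m, Z 2846900 m

WGS84: a = 6378137 m, e² = 0.006694380; N(φ) = a/√(1−e²sin²φ) = 6382446.434 m.
X = (N+h)·cosφ·cosλ = 3130721.278 m; Y = (N+h)·cosφ·sinλ = 4766520.868 m; Z = (N(1−e²)+h)·sinφ = 2846905.676 m.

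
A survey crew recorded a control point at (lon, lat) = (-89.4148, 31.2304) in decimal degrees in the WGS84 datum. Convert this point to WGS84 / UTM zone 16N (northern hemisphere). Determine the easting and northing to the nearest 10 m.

Zone 16 central meridian λ₀ = 6×16 − 183 = -87°; Δλ = -2.4148°.
Transverse Mercator on WGS84 with k₀ = 0.9996 gives E = 269992.967 m, N = 3457650.480 m.

E 269990 m, N 3457650 m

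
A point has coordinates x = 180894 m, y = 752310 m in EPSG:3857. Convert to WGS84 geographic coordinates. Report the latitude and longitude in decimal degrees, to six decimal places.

lat 6.742500°, lon 1.624998°

R = 6378137 m. λ = x/R = 1.62499845°.
φ = 2·arctan(exp(y/R)) − 90° = 2·arctan(1.12519) − 90° = 6.74249959°.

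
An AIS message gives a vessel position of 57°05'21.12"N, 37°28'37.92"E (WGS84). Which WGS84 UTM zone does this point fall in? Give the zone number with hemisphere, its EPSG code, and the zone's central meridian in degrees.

UTM zone = ⌊(λ + 180)/6⌋ + 1; 37.4772° ∈ [36°, 42°) → zone 37.
Hemisphere: N (φ ≥ 0).
Central meridian λ₀ = 6×37 − 183 = 39°.
EPSG code: 32637.

Zone 37N (EPSG:32637), central meridian 39°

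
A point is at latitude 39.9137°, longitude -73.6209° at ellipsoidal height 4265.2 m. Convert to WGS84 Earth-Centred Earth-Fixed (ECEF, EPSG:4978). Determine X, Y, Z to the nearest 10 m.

X 1382360 m, Y -4703190 m, Z 4073380 m

WGS84: a = 6378137 m, e² = 0.006694380; N(φ) = a/√(1−e²sin²φ) = 6386944.375 m.
X = (N+h)·cosφ·cosλ = 1382359.825 m; Y = (N+h)·cosφ·sinλ = -4703189.118 m; Z = (N(1−e²)+h)·sinφ = 4073377.225 m.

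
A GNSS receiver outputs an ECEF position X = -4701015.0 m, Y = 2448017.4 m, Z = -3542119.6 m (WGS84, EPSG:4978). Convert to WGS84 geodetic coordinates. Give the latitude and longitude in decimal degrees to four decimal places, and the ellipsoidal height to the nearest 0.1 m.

λ = atan2(Y, X) = 152.49210003°; p = √(X²+Y²) = 5300219.9 m.
Bowring's method on WGS84 (a = 6378137 m, b = 6356752.314 m) gives φ = -33.93259990°, h = 3356.209 m.

lat -33.9326°, lon 152.4921°, h 3356.2 m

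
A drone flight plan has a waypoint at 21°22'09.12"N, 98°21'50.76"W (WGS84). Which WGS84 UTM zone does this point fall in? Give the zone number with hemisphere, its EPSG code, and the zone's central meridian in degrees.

Zone 14N (EPSG:32614), central meridian -99°

UTM zone = ⌊(λ + 180)/6⌋ + 1; -98.3641° ∈ [-102°, -96°) → zone 14.
Hemisphere: N (φ ≥ 0).
Central meridian λ₀ = 6×14 − 183 = -99°.
EPSG code: 32614.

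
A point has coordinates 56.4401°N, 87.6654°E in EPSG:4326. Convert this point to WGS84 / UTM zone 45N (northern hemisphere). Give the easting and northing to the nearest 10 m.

Zone 45 central meridian λ₀ = 6×45 − 183 = 87°; Δλ = +0.6654°.
Transverse Mercator on WGS84 with k₀ = 0.9996 gives E = 541026.355 m, N = 6255261.802 m.

E 541030 m, N 6255260 m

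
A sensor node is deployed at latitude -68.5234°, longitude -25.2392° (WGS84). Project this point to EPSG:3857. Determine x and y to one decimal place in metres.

x -2809614.9 m, y -10604320.3 m

Web Mercator is spherical with R = a = 6378137 m.
x = R·λ = 6378137 × -0.440507141 = -2809614.892 m.
y = R·ln tan(π/4 + φ/2) = 6378137 × -1.662604665 = -10604320.329 m.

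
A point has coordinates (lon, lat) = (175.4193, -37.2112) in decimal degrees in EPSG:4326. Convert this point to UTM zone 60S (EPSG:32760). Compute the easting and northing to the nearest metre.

E 359741 m, N 5880528 m

Zone 60 central meridian λ₀ = 6×60 − 183 = 177°; Δλ = -1.5807°.
Transverse Mercator on WGS84 with k₀ = 0.9996 gives E = 359740.660 m, N = 5880527.879 m.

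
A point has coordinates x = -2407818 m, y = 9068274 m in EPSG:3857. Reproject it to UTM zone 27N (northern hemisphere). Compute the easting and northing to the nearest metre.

E 467957 m, N 6971184 m

Web Mercator inverse (R = 6378137 m) → φ = 62.86929807°, λ = -21.62979711°.
UTM 27N forward: E = 467957.004 m, N = 6971183.658 m.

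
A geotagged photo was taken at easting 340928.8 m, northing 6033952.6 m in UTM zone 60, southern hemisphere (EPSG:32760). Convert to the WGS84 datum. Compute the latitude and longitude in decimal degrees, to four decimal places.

lat -35.8257°, lon 175.2390°

Zone 60S: λ₀ = 177°, k₀ = 0.9996, false easting 500000 m, false northing 10000000 m.
Meridian distance M = (N − FN)/k₀ = -3967634.5 m.
Inverse transverse Mercator on WGS84 gives φ = -35.82569977°, λ = 175.23900017°.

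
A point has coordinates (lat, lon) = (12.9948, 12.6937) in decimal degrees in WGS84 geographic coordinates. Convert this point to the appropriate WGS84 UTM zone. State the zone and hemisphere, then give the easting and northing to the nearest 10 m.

Zone 33N: E 249840 m, N 1437690 m

Longitude 12.6937° lies in the 6° band [12°, 18°), giving zone 33; latitude is north of the equator, so 33N.
Zone 33 central meridian λ₀ = 6×33 − 183 = 15°; Δλ = -2.3063°.
Transverse Mercator on WGS84 with k₀ = 0.9996 gives E = 249835.341 m, N = 1437693.280 m.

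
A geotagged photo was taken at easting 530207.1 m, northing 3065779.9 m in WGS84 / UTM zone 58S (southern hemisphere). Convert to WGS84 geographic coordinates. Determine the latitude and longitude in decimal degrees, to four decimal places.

Zone 58S: λ₀ = 165°, k₀ = 0.9996, false easting 500000 m, false northing 10000000 m.
Meridian distance M = (N − FN)/k₀ = -6936994.9 m.
Inverse transverse Mercator on WGS84 gives φ = -62.53769972°, λ = 165.58710014°.

lat -62.5377°, lon 165.5871°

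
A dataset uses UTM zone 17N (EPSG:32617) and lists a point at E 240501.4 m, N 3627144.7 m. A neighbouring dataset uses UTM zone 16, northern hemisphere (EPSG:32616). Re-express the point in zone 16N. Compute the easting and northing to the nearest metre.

UTM 17N → geographic: φ = 32.75160031°, λ = -83.76969962°.
UTM 16N (λ₀ = -87°) forward: E = 802670.924 m, N = 3628368.764 m.

E 802671 m, N 3628369 m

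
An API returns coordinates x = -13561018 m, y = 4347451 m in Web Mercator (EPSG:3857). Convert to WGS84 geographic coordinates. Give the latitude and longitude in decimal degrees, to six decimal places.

R = 6378137 m. λ = x/R = -121.82069738°.
φ = 2·arctan(exp(y/R)) − 90° = 2·arctan(1.97707) − 90° = 36.33960009°.

lat 36.339600°, lon -121.820697°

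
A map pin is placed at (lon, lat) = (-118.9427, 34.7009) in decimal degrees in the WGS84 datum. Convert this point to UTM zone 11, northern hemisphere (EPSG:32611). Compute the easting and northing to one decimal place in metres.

E 322070.7 m, N 3841592.5 m

Zone 11 central meridian λ₀ = 6×11 − 183 = -117°; Δλ = -1.9427°.
Transverse Mercator on WGS84 with k₀ = 0.9996 gives E = 322070.668 m, N = 3841592.480 m.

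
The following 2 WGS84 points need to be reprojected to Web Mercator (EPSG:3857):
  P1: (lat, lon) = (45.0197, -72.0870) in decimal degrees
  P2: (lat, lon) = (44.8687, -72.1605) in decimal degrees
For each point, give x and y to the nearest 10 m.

P1: x -8024690 m, y 5624620 m; P2: x -8032870 m, y 5600870 m

Web Mercator: x = R·λ, y = R·ln tan(π/4+φ/2), R = 6378137 m.
P1 (45.0197°, -72.0870°) → (-8024688.133, 5624623.381) m.
P2 (44.8687°, -72.1605°) → (-8032870.115, 5600874.619) m.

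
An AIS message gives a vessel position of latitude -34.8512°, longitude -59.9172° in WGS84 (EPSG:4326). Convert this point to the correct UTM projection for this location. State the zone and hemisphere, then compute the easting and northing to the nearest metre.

Zone 21S: E 233279 m, N 6139576 m

Longitude -59.9172° lies in the 6° band [-60°, -54°), giving zone 21; latitude is south of the equator, so 21S.
Zone 21 central meridian λ₀ = 6×21 − 183 = -57°; Δλ = -2.9172°.
Transverse Mercator on WGS84 with k₀ = 0.9996 gives E = 233279.379 m, N = 6139575.971 m.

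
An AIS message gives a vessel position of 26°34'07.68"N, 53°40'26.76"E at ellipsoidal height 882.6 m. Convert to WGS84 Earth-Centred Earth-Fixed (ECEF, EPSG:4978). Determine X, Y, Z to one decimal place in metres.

WGS84: a = 6378137 m, e² = 0.006694380; N(φ) = a/√(1−e²sin²φ) = 6382412.179 m.
X = (N+h)·cosφ·cosλ = 3382004.558 m; Y = (N+h)·cosφ·sinλ = 4599681.951 m; Z = (N(1−e²)+h)·sinφ = 2835959.486 m.

X 3382004.6 m, Y 4599682.0 m, Z 2835959.5 m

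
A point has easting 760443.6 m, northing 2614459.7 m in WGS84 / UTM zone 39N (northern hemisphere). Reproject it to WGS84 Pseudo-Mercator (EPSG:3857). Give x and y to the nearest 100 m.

x 5961400 m, y 2707100 m

Unproject from UTM 39N (λ₀ = 51°) → φ = 23.61980026°, λ = 53.55259962°.
Web Mercator (R = 6378137 m): x = 5961448.121 m, y = 2707147.081 m.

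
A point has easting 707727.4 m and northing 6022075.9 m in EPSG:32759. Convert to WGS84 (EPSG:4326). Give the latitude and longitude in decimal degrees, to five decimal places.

Zone 59S: λ₀ = 171°, k₀ = 0.9996, false easting 500000 m, false northing 10000000 m.
Meridian distance M = (N − FN)/k₀ = -3979515.9 m.
Inverse transverse Mercator on WGS84 gives φ = -35.92359966°, λ = 173.30240028°.

lat -35.92360°, lon 173.30240°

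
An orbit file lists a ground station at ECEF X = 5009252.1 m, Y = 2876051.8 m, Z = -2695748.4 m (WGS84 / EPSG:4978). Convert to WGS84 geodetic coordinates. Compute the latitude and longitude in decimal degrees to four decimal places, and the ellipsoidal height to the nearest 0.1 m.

lat -25.1663°, lon 29.8622°, h -24.7 m

λ = atan2(Y, X) = 29.86219945°; p = √(X²+Y²) = 5776182.2 m.
Bowring's method on WGS84 (a = 6378137 m, b = 6356752.314 m) gives φ = -25.16629999°, h = -24.700 m.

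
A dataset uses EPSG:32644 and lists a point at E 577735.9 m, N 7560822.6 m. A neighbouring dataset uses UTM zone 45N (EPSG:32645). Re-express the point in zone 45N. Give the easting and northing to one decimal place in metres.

E 328654.4 m, N 7565376.2 m

UTM 44N → geographic: φ = 68.15049978°, λ = 82.87190107°.
UTM 45N (λ₀ = 87°) forward: E = 328654.433 m, N = 7565376.224 m.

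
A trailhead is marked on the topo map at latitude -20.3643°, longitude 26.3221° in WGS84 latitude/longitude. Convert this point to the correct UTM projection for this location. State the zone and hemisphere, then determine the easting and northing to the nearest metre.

Longitude 26.3221° lies in the 6° band [24°, 30°), giving zone 35; latitude is south of the equator, so 35S.
Zone 35 central meridian λ₀ = 6×35 − 183 = 27°; Δλ = -0.6779°.
Transverse Mercator on WGS84 with k₀ = 0.9996 gives E = 429251.418 m, N = 7748058.770 m.

Zone 35S: E 429251 m, N 7748059 m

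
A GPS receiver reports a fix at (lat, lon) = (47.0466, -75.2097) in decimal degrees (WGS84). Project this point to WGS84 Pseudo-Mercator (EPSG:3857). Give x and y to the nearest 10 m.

x -8372310 m, y 5949680 m

Web Mercator is spherical with R = a = 6378137 m.
x = R·λ = 6378137 × -1.312656894 = -8372305.507 m.
y = R·ln tan(π/4 + φ/2) = 6378137 × 0.932824694 = 5949683.698 m.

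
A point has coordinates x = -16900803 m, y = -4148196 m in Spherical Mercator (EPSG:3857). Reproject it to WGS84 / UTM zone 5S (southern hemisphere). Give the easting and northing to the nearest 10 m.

E 607600 m, N 6139130 m

Web Mercator inverse (R = 6378137 m) → φ = -34.88449844°, λ = -151.82249649°.
UTM 5S forward: E = 607602.552 m, N = 6139133.076 m.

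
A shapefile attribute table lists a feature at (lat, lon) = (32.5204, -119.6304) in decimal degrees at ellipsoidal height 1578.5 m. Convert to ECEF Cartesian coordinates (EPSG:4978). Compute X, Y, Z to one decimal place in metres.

WGS84: a = 6378137 m, e² = 0.006694380; N(φ) = a/√(1−e²sin²φ) = 6384316.072 m.
X = (N+h)·cosφ·cosλ = -2662156.621 m; Y = (N+h)·cosφ·sinλ = -4680459.1502 m; Z = (N(1−e²)+h)·sinφ = 3410079.536 m.

X -2662156.6 m, Y -4680459.2 m, Z 3410079.5 m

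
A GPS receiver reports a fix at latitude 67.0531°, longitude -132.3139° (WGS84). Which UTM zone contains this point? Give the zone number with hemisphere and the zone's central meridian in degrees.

Zone 8N, central meridian -135°

UTM zone = ⌊(λ + 180)/6⌋ + 1; -132.3139° ∈ [-138°, -132°) → zone 8.
Hemisphere: N (φ ≥ 0).
Central meridian λ₀ = 6×8 − 183 = -135°.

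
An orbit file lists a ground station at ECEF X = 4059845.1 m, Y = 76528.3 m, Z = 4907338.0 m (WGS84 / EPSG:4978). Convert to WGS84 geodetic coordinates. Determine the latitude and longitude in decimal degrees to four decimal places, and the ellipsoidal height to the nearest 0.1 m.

lat 50.5828°, lon 1.0799°, h 4054.0 m

λ = atan2(Y, X) = 1.07990065°; p = √(X²+Y²) = 4060566.3 m.
Bowring's method on WGS84 (a = 6378137 m, b = 6356752.314 m) gives φ = 50.58280029°, h = 4053.981 m.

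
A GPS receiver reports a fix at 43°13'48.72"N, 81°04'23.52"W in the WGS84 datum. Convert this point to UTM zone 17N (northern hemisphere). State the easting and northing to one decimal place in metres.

Zone 17 central meridian λ₀ = 6×17 − 183 = -81°; Δλ = -0.0732°.
Transverse Mercator on WGS84 with k₀ = 0.9996 gives E = 494055.910 m, N = 4786381.231 m.

E 494055.9 m, N 4786381.2 m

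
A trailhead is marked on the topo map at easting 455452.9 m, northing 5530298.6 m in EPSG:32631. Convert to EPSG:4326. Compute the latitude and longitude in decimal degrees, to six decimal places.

lat 49.923400°, lon 2.379400°

Zone 31N: λ₀ = 3°, k₀ = 0.9996, false easting 500000 m.
Meridian distance M = (N − FN)/k₀ = 5532511.6 m.
Inverse transverse Mercator on WGS84 gives φ = 49.92339973°, λ = 2.37939953°.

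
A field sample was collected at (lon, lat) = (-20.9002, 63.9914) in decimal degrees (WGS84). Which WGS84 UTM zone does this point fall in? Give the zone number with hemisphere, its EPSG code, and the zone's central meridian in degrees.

UTM zone = ⌊(λ + 180)/6⌋ + 1; -20.9002° ∈ [-24°, -18°) → zone 27.
Hemisphere: N (φ ≥ 0).
Central meridian λ₀ = 6×27 − 183 = -21°.
EPSG code: 32627.

Zone 27N (EPSG:32627), central meridian -21°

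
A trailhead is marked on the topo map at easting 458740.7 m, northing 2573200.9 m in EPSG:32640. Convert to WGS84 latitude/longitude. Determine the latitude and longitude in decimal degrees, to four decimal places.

Zone 40N: λ₀ = 57°, k₀ = 0.9996, false easting 500000 m.
Meridian distance M = (N − FN)/k₀ = 2574230.6 m.
Inverse transverse Mercator on WGS84 gives φ = 23.26760014°, λ = 56.59660040°.

lat 23.2676°, lon 56.5966°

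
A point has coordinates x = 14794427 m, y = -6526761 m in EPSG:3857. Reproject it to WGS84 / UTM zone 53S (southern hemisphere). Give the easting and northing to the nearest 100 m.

Web Mercator inverse (R = 6378137 m) → φ = -50.46249812°, λ = 132.90059894°.
UTM 53S forward: E = 350996.668 m, N = 4407838.873 m.

E 351000 m, N 4407800 m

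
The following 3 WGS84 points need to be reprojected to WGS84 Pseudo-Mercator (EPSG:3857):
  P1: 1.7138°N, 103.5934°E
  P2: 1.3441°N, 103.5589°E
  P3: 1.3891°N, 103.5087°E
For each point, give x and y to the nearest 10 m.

Web Mercator: x = R·λ, y = R·ln tan(π/4+φ/2), R = 6378137 m.
P1 (1.7138°, 103.5934°) → (11531964.538, 190807.798) m.
P2 (1.3441°, 103.5589°) → (11528124.015, 149638.253) m.
P3 (1.3891°, 103.5087°) → (11522535.777, 154649.056) m.

P1: x 11531960 m, y 190810 m; P2: x 11528120 m, y 149640 m; P3: x 11522540 m, y 154650 m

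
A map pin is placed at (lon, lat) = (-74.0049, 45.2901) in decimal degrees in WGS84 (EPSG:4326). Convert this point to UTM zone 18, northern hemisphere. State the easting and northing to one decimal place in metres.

E 578032.3 m, N 5015659.3 m

Zone 18 central meridian λ₀ = 6×18 − 183 = -75°; Δλ = +0.9951°.
Transverse Mercator on WGS84 with k₀ = 0.9996 gives E = 578032.289 m, N = 5015659.251 m.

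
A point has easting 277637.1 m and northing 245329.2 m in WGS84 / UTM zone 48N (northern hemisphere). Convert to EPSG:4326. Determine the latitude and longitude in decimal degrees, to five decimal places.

Zone 48N: λ₀ = 105°, k₀ = 0.9996, false easting 500000 m.
Meridian distance M = (N − FN)/k₀ = 245427.4 m.
Inverse transverse Mercator on WGS84 gives φ = 2.21820006°, λ = 103.00059969°.

lat 2.21820°, lon 103.00060°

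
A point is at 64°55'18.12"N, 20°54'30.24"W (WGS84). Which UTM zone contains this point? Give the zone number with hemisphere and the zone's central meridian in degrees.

UTM zone = ⌊(λ + 180)/6⌋ + 1; -20.9084° ∈ [-24°, -18°) → zone 27.
Hemisphere: N (φ ≥ 0).
Central meridian λ₀ = 6×27 − 183 = -21°.

Zone 27N, central meridian -21°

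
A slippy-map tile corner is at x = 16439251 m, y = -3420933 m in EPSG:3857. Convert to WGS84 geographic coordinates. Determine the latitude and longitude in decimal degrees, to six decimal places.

R = 6378137 m. λ = x/R = 147.67630433°.
φ = 2·arctan(exp(y/R)) − 90° = 2·arctan(0.58488) − 90° = -29.35519857°.

lat -29.355199°, lon 147.676304°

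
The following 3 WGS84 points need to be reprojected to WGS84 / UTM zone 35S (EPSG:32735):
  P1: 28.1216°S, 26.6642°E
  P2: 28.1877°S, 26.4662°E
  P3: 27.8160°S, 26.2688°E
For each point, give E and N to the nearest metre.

P1: E 467020 m, N 6889282 m; P2: E 447606 m, N 6881890 m; P3: E 427984 m, N 6922966 m

UTM zone 35S: λ₀ = 27°, k₀ = 0.9996.
P1 (-28.1216°, 26.6642°) → (467020.329, 6889281.702) m.
P2 (-28.1877°, 26.4662°) → (447606.239, 6881889.565) m.
P3 (-27.8160°, 26.2688°) → (427983.711, 6922965.540) m.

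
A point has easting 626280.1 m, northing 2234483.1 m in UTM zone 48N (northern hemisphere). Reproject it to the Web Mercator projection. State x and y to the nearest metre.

Unproject from UTM 48N (λ₀ = 105°) → φ = 20.20370025°, λ = 106.20870016°.
Web Mercator (R = 6378137 m): x = 11823098.420 m, y = 2297177.695 m.

x 11823098 m, y 2297178 m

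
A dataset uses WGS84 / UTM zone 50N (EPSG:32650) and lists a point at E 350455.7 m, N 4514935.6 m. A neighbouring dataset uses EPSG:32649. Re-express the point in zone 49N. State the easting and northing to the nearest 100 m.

UTM 50N → geographic: φ = 40.77179972°, λ = 115.22799972°.
UTM 49N (λ₀ = 111°) forward: E = 856852.918 m, N = 4522031.996 m.

E 856900 m, N 4522000 m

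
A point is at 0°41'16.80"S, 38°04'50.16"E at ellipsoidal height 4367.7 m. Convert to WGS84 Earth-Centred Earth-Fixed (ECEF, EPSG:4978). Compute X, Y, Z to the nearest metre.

X 5023590 m, Y 3936252 m, Z -76126 m

WGS84: a = 6378137 m, e² = 0.006694380; N(φ) = a/√(1−e²sin²φ) = 6378140.078 m.
X = (N+h)·cosφ·cosλ = 5023589.879 m; Y = (N+h)·cosφ·sinλ = 3936251.620 m; Z = (N(1−e²)+h)·sinφ = -76125.756 m.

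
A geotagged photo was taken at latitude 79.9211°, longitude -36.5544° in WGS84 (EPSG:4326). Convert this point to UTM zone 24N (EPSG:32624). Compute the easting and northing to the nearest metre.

E 547766 m, N 8873783 m

Zone 24 central meridian λ₀ = 6×24 − 183 = -39°; Δλ = +2.4456°.
Transverse Mercator on WGS84 with k₀ = 0.9996 gives E = 547766.253 m, N = 8873783.243 m.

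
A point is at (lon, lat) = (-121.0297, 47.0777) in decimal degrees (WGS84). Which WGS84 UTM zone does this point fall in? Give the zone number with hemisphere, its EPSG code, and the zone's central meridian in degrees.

Zone 10N (EPSG:32610), central meridian -123°

UTM zone = ⌊(λ + 180)/6⌋ + 1; -121.0297° ∈ [-126°, -120°) → zone 10.
Hemisphere: N (φ ≥ 0).
Central meridian λ₀ = 6×10 − 183 = -123°.
EPSG code: 32610.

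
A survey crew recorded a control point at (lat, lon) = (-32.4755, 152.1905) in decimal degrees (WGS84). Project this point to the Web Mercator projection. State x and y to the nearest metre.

x 16941769 m, y -3825891 m

Web Mercator is spherical with R = a = 6378137 m.
x = R·λ = 6378137 × 2.656225315 = 16941768.964 m.
y = R·ln tan(π/4 + φ/2) = 6378137 × -0.599844518 = -3825890.515 m.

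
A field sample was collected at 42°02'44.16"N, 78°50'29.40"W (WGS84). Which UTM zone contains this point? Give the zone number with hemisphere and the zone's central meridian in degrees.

UTM zone = ⌊(λ + 180)/6⌋ + 1; -78.8415° ∈ [-84°, -78°) → zone 17.
Hemisphere: N (φ ≥ 0).
Central meridian λ₀ = 6×17 − 183 = -81°.

Zone 17N, central meridian -81°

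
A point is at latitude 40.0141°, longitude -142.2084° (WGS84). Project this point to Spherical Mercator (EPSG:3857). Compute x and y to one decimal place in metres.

x -15830566.7 m, y 4867991.5 m

Web Mercator is spherical with R = a = 6378137 m.
x = R·λ = 6378137 × -2.482004804 = -15830566.675 m.
y = R·ln tan(π/4 + φ/2) = 6378137 × 0.763230935 = 4867991.465 m.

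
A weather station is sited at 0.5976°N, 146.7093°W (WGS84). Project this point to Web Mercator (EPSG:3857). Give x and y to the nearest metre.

Web Mercator is spherical with R = a = 6378137 m.
x = R·λ = 6378137 × -2.560560328 = -16331604.571 m.
y = R·ln tan(π/4 + φ/2) = 6378137 × 0.010430277 = 66525.734 m.

x -16331605 m, y 66526 m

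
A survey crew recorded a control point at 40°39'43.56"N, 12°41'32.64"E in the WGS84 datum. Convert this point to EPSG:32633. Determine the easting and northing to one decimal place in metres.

E 304931.5 m, N 4503808.4 m

Zone 33 central meridian λ₀ = 6×33 − 183 = 15°; Δλ = -2.3076°.
Transverse Mercator on WGS84 with k₀ = 0.9996 gives E = 304931.516 m, N = 4503808.419 m.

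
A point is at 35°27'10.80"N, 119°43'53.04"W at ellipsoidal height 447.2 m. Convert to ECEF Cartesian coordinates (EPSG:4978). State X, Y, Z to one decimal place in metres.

WGS84: a = 6378137 m, e² = 0.006694380; N(φ) = a/√(1−e²sin²φ) = 6385331.769 m.
X = (N+h)·cosφ·cosλ = -2579753.714 m; Y = (N+h)·cosφ·sinλ = -4517035.944 m; Z = (N(1−e²)+h)·sinφ = 3679180.827 m.

X -2579753.7 m, Y -4517035.9 m, Z 3679180.8 m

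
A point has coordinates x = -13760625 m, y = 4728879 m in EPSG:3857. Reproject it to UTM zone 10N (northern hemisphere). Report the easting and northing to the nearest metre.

E 446888 m, N 4322538 m

Web Mercator inverse (R = 6378137 m) → φ = 39.05029875°, λ = -123.61379757°.
UTM 10N forward: E = 446887.632 m, N = 4322537.547 m.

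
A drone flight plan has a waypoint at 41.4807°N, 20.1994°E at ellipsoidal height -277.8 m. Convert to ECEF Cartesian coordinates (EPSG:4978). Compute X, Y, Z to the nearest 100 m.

X 4490900 m, Y 1652300 m, Z 4202400 m

WGS84: a = 6378137 m, e² = 0.006694380; N(φ) = a/√(1−e²sin²φ) = 6387524.079 m.
X = (N+h)·cosφ·cosλ = 4490884.749 m; Y = (N+h)·cosφ·sinλ = 1652270.467 m; Z = (N(1−e²)+h)·sinφ = 4202382.609 m.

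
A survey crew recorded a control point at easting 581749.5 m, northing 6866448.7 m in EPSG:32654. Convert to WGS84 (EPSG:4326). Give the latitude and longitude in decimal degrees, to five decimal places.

Zone 54N: λ₀ = 141°, k₀ = 0.9996, false easting 500000 m.
Meridian distance M = (N − FN)/k₀ = 6869196.4 m.
Inverse transverse Mercator on WGS84 gives φ = 61.92180004°, λ = 142.55689944°.

lat 61.92180°, lon 142.55690°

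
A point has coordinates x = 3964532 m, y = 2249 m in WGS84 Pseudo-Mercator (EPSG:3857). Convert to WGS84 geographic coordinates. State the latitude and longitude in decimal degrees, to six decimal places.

lat 0.020203°, lon 35.613997°

R = 6378137 m. λ = x/R = 35.61399690°.
φ = 2·arctan(exp(y/R)) − 90° = 2·arctan(1.00035) − 90° = 0.02020311°.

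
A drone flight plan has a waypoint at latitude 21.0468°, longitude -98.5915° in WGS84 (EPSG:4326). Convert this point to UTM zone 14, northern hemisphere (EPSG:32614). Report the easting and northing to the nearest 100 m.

E 542400 m, N 2327400 m

Zone 14 central meridian λ₀ = 6×14 − 183 = -99°; Δλ = +0.4085°.
Transverse Mercator on WGS84 with k₀ = 0.9996 gives E = 542441.941 m, N = 2327381.473 m.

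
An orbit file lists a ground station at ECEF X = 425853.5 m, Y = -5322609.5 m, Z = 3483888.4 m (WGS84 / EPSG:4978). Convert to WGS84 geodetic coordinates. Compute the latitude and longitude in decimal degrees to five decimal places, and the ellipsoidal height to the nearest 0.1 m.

lat 33.29910°, lon -85.42560°, h 3927.8 m

λ = atan2(Y, X) = -85.42560019°; p = √(X²+Y²) = 5339618.3 m.
Bowring's method on WGS84 (a = 6378137 m, b = 6356752.314 m) gives φ = 33.29909984°, h = 3927.816 m.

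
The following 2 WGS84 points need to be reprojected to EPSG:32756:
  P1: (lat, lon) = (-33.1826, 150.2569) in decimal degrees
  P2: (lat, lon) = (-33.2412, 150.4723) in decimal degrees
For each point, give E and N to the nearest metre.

UTM zone 56S: λ₀ = 153°, k₀ = 0.9996.
P1 (-33.1826°, 150.2569°) → (244240.698, 6325117.318) m.
P2 (-33.2412°, 150.4723°) → (264486.655, 6319124.229) m.

P1: E 244241 m, N 6325117 m; P2: E 264487 m, N 6319124 m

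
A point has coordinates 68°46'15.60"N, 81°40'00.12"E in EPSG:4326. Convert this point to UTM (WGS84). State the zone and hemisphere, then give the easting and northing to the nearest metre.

Longitude 81.6667° lies in the 6° band [78°, 84°), giving zone 44; latitude is north of the equator, so 44N.
Zone 44 central meridian λ₀ = 6×44 − 183 = 81°; Δλ = +0.6667°.
Transverse Mercator on WGS84 with k₀ = 0.9996 gives E = 526940.873 m, N = 7628974.064 m.

Zone 44N: E 526941 m, N 7628974 m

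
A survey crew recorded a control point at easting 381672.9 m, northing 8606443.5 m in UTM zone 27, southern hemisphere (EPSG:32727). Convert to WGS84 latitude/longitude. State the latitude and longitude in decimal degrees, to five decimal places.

Zone 27S: λ₀ = -21°, k₀ = 0.9996, false easting 500000 m, false northing 10000000 m.
Meridian distance M = (N − FN)/k₀ = -1394114.1 m.
Inverse transverse Mercator on WGS84 gives φ = -12.60369961°, λ = -22.08939955°.

lat -12.60370°, lon -22.08940°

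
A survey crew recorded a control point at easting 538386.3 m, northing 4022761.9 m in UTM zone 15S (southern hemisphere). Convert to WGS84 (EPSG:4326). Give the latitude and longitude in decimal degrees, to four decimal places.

Zone 15S: λ₀ = -93°, k₀ = 0.9996, false easting 500000 m, false northing 10000000 m.
Meridian distance M = (N − FN)/k₀ = -5979630.0 m.
Inverse transverse Mercator on WGS84 gives φ = -53.94210016°, λ = -92.41520065°.

lat -53.9421°, lon -92.4152°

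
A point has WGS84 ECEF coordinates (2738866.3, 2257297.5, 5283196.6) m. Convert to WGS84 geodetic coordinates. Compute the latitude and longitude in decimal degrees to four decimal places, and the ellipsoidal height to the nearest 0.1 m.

λ = atan2(Y, X) = 39.49439894°; p = √(X²+Y²) = 3549194.4 m.
Bowring's method on WGS84 (a = 6378137 m, b = 6356752.314 m) gives φ = 56.28510005°, h = 1284.822 m.

lat 56.2851°, lon 39.4944°, h 1284.8 m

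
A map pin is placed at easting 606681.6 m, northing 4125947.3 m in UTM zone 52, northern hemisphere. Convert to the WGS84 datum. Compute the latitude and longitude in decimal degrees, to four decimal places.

Zone 52N: λ₀ = 129°, k₀ = 0.9996, false easting 500000 m.
Meridian distance M = (N − FN)/k₀ = 4127598.3 m.
Inverse transverse Mercator on WGS84 gives φ = 37.27400009°, λ = 130.20329986°.

lat 37.2740°, lon 130.2033°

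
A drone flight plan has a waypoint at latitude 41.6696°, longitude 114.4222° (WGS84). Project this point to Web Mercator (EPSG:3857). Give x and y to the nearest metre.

x 12737421 m, y 5111615 m

Web Mercator is spherical with R = a = 6378137 m.
x = R·λ = 6378137 × 1.997044127 = 12737421.039 m.
y = R·ln tan(π/4 + φ/2) = 6378137 × 0.801427580 = 5111614.899 m.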